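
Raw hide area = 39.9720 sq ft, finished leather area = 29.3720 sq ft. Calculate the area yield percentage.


Formula: Yield = finished / raw * 100
Substituting: Yield = 29.3720 / 39.9720 * 100
Result: 73.4814 %


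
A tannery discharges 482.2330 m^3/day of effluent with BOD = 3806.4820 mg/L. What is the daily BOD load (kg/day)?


Formula: BOD_load = volume * conc / 1000
Substituting: BOD_load = 482.2330 * 3806.4820 / 1000
Result: 1835.6112 kg/day


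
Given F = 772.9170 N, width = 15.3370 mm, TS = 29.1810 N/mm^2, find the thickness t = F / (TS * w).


Formula: t = F / (TS * w)
Substituting: t = 772.9170 / (29.1810 * 15.3370)
Result: 1.7270 mm


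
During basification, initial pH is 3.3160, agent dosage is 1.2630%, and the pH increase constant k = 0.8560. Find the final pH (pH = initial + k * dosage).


Formula: pH_final = pH_initial + k * base_pct
Substituting: pH_final = 3.3160 + 0.8560 * 1.2630
Result: 4.3971


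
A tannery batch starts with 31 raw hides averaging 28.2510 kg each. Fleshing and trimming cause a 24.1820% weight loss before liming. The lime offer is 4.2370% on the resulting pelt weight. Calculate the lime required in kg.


Total_raw = N * avg_wt = 31 * 28.2510 = 875.7810 kg
Substrate = Total_raw * (1 - loss/100) = 875.7810 * (1 - 24.1820/100) = 663.9996 kg
Lime = Substrate * pct / 100 = 663.9996 * 4.2370 / 100 = 28.1337 kg


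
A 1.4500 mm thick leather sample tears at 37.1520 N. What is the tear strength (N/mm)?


Formula: Tear strength = force / thickness
Substituting: Tear strength = 37.1520 / 1.4500
Result: 25.6221 N/mm


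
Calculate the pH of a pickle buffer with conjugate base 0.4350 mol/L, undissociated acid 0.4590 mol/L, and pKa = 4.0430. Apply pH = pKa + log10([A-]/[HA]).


ratio = [A-] / [HA] = 0.4350 / 0.4590 = 0.9477
log10(ratio) = -0.0233234
pH = pKa + log10(ratio) = 4.0430 - 0.0233234 = 4.0197


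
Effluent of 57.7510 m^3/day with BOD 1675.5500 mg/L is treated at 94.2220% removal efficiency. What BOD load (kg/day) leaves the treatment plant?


Load_in = volume * conc / 1000 = 57.7510 * 1675.5500 / 1000 = 96.7647 kg/day
Removed = Load_in * eff / 100 = 96.7647 * 94.2220 / 100 = 91.1736 kg/day
Load_out = Load_in - Removed = 96.7647 - 91.1736 = 5.5911 kg/day


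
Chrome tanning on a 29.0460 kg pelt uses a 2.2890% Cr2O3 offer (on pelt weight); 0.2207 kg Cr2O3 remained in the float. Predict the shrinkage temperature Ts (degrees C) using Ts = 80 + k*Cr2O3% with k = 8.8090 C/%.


Offered = pelt * offer_pct / 100 = 29.0460 * 2.2890 / 100 = 0.6649 kg
Uptake = offered - residual = 0.6649 - 0.2207 = 0.4442 kg
Cr2O3% on pelt = uptake / pelt * 100 = 0.4442 / 29.0460 * 100 = 1.5292 %
Ts = 80 + k * Cr2O3% = 80 + 8.8090 * 1.5292 = 93.4705 C


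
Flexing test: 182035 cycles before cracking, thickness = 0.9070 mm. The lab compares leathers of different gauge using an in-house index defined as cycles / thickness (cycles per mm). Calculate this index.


Formula: Index = cycles / thickness
Substituting: Index = 182035 / 0.9070
Result: 200700.1103 cycles/mm


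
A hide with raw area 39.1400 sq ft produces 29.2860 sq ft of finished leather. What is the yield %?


Formula: Yield = finished / raw * 100
Substituting: Yield = 29.2860 / 39.1400 * 100
Result: 74.8237 %


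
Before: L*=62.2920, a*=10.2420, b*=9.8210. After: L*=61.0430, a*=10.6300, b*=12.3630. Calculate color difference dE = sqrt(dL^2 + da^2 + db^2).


dL = -1.2490, da = 0.3880, db = 2.5420
dE = sqrt((-1.2490)^2 + 0.3880^2 + 2.5420^2) = 2.8587


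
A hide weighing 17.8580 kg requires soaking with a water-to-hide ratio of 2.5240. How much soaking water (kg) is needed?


Formula: Water = hide_weight * ratio
Substituting: Water = 17.8580 * 2.5240
Result: 45.0736 kg


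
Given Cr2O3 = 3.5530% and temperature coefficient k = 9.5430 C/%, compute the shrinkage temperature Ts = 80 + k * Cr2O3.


Formula: Ts = 80 + k * Cr2O3
Substituting: Ts = 80 + 9.5430 * 3.5530
Result: 113.9063 C


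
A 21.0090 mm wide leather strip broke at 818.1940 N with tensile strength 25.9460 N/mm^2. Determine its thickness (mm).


Formula: t = F / (TS * w)
Substituting: t = 818.1940 / (25.9460 * 21.0090)
Result: 1.5010 mm


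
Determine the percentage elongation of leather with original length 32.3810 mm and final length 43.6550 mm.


Formula: Elongation = (Lf - L0) / L0 * 100
Substituting: Elongation = (43.6550 - 32.3810) / 32.3810 * 100
Result: 34.8167 %


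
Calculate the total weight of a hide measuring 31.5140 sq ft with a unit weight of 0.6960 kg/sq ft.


Formula: Weight = area * weight_per_sqft
Substituting: Weight = 31.5140 * 0.6960
Result: 21.9337 kg


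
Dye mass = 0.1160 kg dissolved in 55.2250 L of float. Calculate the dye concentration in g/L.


Formula: Conc = dye_mass(kg) / volume(L) * 1000
Substituting: Conc = 0.1160 / 55.2250 * 1000
Result: 2.1005 g/L


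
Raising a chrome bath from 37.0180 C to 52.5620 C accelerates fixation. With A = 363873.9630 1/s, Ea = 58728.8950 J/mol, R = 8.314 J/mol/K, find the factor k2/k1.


T1 = 37.0180 + 273.15 = 310.1680 K; T2 = 52.5620 + 273.15 = 325.7120 K
k1 = A * exp(-Ea/(R*T1)) = 363873.9630 * exp(-58728.8950/(8.314*310.1680)) = 4.6795e-05 1/s
k2 = A * exp(-Ea/(R*T2)) = 363873.9630 * exp(-58728.8950/(8.314*325.7120)) = 1.3875e-04 1/s
k2/k1 = 1.3875e-04 / 4.6795e-05 = 2.9650


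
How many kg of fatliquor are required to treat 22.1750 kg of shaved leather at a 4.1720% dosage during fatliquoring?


Formula: Fat = substrate * pct / 100
Substituting: Fat = 22.1750 * 4.1720 / 100
Result: 0.9251 kg


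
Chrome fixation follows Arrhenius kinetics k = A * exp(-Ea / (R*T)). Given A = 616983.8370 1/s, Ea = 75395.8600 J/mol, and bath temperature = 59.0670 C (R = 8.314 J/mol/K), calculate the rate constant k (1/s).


T_K = T_C + 273.15 = 59.0670 + 273.15 = 332.2170 K
exponent = -Ea / (R * T_K) = -75395.8600 / (8.314 * 332.2170) = -27.2970
k = A * exp(exponent) = 616983.8370 * exp(-27.2970) = 8.6162e-07 1/s


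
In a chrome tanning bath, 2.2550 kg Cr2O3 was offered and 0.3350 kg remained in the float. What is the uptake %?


Formula: Uptake = (offered - residual) / offered * 100
Substituting: Uptake = (2.2550 - 0.3350) / 2.2550 * 100
Result: 85.1441 %


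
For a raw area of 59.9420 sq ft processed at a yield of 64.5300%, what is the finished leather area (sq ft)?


Formula: finished = raw * yield / 100
Substituting: finished = 59.9420 * 64.5300 / 100
Result: 38.6806 sq ft


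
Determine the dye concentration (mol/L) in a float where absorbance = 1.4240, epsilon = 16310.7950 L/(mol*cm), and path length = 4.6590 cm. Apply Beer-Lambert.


Formula: c = A / (epsilon * l)
Substituting: c = 1.4240 / (16310.7950 * 4.6590)
Result: 1.8739e-05 mol/L


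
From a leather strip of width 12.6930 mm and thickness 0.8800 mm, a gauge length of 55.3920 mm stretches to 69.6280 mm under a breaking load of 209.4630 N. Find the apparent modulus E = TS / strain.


TS = F / (w * t) = 209.4630 / (12.6930 * 0.8800) = 18.7526 N/mm^2
strain = (Lf - L0) / L0 = (69.6280 - 55.3920) / 55.3920 = 0.2570
E = TS / strain = 18.7526 / 0.2570 = 72.9658 N/mm^2


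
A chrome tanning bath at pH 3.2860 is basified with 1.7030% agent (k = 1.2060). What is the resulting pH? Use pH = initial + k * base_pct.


Formula: pH_final = pH_initial + k * base_pct
Substituting: pH_final = 3.2860 + 1.2060 * 1.7030
Result: 5.3398


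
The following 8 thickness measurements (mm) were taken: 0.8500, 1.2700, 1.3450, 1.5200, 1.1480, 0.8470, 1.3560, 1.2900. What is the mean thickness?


Formula: Average = sum / n
Substituting: Average = 9.6260 / 8
Result: 1.2032 mm


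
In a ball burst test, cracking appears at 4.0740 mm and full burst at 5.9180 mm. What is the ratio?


Formula: Ratio = crack / burst
Substituting: Ratio = 4.0740 / 5.9180
Result: 0.6884


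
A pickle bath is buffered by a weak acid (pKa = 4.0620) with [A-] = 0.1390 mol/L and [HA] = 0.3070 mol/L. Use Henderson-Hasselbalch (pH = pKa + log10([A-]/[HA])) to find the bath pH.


ratio = [A-] / [HA] = 0.1390 / 0.3070 = 0.4528
log10(ratio) = -0.3441
pH = pKa + log10(ratio) = 4.0620 - 0.3441 = 3.7179


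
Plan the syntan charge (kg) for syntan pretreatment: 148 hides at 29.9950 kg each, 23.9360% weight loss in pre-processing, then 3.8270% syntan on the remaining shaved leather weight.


Total_raw = N * avg_wt = 148 * 29.9950 = 4439.2600 kg
Substrate = Total_raw * (1 - loss/100) = 4439.2600 * (1 - 23.9360/100) = 3376.6787 kg
Syntan = Substrate * pct / 100 = 3376.6787 * 3.8270 / 100 = 129.2255 kg


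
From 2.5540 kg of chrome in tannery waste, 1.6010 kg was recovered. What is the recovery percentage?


Formula: Recovery = recovered / input * 100
Substituting: Recovery = 1.6010 / 2.5540 * 100
Result: 62.6860 %


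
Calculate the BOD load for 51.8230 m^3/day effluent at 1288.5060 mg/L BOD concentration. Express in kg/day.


Formula: BOD_load = volume * conc / 1000
Substituting: BOD_load = 51.8230 * 1288.5060 / 1000
Result: 66.7742 kg/day


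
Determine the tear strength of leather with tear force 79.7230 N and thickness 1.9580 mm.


Formula: Tear strength = force / thickness
Substituting: Tear strength = 79.7230 / 1.9580
Result: 40.7165 N/mm


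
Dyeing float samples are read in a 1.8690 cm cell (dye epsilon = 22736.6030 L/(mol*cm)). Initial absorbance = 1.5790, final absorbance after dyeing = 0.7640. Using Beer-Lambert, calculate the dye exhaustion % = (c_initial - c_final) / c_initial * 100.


c_initial = A_i / (epsilon * l) = 1.5790 / (22736.6030 * 1.8690) = 3.7158e-05 mol/L
c_final = A_f / (epsilon * l) = 0.7640 / (22736.6030 * 1.8690) = 1.7979e-05 mol/L
Exhaustion = (c_initial - c_final) / c_initial * 100 = (3.7158e-05 - 1.7979e-05) / 3.7158e-05 * 100 = 51.6149 %


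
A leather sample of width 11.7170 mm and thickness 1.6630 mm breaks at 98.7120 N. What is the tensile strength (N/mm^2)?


Formula: TS = force / (width * thickness)
Substituting: TS = 98.7120 / (11.7170 * 1.6630)
Result: 5.0660 N/mm^2


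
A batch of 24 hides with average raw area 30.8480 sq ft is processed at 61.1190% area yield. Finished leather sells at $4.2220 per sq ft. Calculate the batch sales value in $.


Raw_total = N * avg_area = 24 * 30.8480 = 740.3520 sq ft
Finished = Raw_total * yield / 100 = 740.3520 * 61.1190 / 100 = 452.4957 sq ft
Value = Finished * price = 452.4957 * 4.2220 = 1910.4370 $


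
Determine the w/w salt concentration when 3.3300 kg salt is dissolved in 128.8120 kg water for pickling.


Formula: Conc = salt / (water + salt) * 100
Substituting: Conc = 3.3300 / (128.8120 + 3.3300) * 100
Result: 2.5200 %


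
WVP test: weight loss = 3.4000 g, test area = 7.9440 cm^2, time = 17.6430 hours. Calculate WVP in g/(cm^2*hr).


Formula: WVP = loss / (area * time)
Substituting: WVP = 3.4000 / (7.9440 * 17.6430)
Result: 0.0242587 g/(cm^2*hr)


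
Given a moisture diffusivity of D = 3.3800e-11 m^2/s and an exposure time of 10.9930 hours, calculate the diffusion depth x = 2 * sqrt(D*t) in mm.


t = 10.9930 hr * 3600 = 39574.8000 s
D * t = 3.3800e-11 * 39574.8000 = 1.3376e-06
x = 2 * sqrt(D*t) = 2 * sqrt(1.3376e-06) = 0.00231312 m = 2.3131 mm


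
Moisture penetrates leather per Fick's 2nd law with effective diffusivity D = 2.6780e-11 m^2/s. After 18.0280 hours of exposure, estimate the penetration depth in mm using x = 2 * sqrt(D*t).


t = 18.0280 hr * 3600 = 64900.8000 s
D * t = 2.6780e-11 * 64900.8000 = 1.7380e-06
x = 2 * sqrt(D*t) = 2 * sqrt(1.7380e-06) = 0.0026367 m = 2.6367 mm


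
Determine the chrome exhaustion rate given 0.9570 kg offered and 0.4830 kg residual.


Formula: Uptake = (offered - residual) / offered * 100
Substituting: Uptake = (0.9570 - 0.4830) / 0.9570 * 100
Result: 49.5298 %


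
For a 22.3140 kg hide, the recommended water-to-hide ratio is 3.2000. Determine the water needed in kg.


Formula: Water = hide_weight * ratio
Substituting: Water = 22.3140 * 3.2000
Result: 71.4048 kg


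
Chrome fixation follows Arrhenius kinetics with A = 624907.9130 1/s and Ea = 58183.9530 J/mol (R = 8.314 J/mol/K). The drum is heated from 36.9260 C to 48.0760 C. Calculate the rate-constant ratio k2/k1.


T1 = 36.9260 + 273.15 = 310.0760 K; T2 = 48.0760 + 273.15 = 321.2260 K
k1 = A * exp(-Ea/(R*T1)) = 624907.9130 * exp(-58183.9530/(8.314*310.0760)) = 9.8614e-05 1/s
k2 = A * exp(-Ea/(R*T2)) = 624907.9130 * exp(-58183.9530/(8.314*321.2260)) = 2.1586e-04 1/s
k2/k1 = 2.1586e-04 / 9.8614e-05 = 2.1889


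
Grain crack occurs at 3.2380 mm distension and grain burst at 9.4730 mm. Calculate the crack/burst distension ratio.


Formula: Ratio = crack / burst
Substituting: Ratio = 3.2380 / 9.4730
Result: 0.3418


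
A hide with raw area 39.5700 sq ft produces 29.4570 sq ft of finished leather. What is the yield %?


Formula: Yield = finished / raw * 100
Substituting: Yield = 29.4570 / 39.5700 * 100
Result: 74.4428 %


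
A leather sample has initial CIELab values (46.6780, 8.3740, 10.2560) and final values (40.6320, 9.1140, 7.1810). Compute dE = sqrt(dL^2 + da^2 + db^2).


dL = -6.0460, da = 0.7400, db = -3.0750
dE = sqrt((-6.0460)^2 + 0.7400^2 + (-3.0750)^2) = 6.8233


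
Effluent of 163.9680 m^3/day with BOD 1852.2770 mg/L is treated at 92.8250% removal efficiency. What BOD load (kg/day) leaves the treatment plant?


Load_in = volume * conc / 1000 = 163.9680 * 1852.2770 / 1000 = 303.7142 kg/day
Removed = Load_in * eff / 100 = 303.7142 * 92.8250 / 100 = 281.9227 kg/day
Load_out = Load_in - Removed = 303.7142 - 281.9227 = 21.7915 kg/day


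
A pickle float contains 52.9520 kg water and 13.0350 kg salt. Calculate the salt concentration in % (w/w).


Formula: Conc = salt / (water + salt) * 100
Substituting: Conc = 13.0350 / (52.9520 + 13.0350) * 100
Result: 19.7539 %


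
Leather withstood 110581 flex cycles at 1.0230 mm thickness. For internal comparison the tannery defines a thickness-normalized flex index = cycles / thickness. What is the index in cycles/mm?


Formula: Index = cycles / thickness
Substituting: Index = 110581 / 1.0230
Result: 108094.8192 cycles/mm


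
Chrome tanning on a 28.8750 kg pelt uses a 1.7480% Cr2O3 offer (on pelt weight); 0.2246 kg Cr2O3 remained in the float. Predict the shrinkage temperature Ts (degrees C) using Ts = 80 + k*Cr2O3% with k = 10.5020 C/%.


Offered = pelt * offer_pct / 100 = 28.8750 * 1.7480 / 100 = 0.5047 kg
Uptake = offered - residual = 0.5047 - 0.2246 = 0.2801 kg
Cr2O3% on pelt = uptake / pelt * 100 = 0.2801 / 28.8750 * 100 = 0.9702 %
Ts = 80 + k * Cr2O3% = 80 + 10.5020 * 0.9702 = 90.1887 C


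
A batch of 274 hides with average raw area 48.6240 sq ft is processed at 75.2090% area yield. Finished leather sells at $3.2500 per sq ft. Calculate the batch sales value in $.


Raw_total = N * avg_area = 274 * 48.6240 = 13322.9760 sq ft
Finished = Raw_total * yield / 100 = 13322.9760 * 75.2090 / 100 = 10020.0770 sq ft
Value = Finished * price = 10020.0770 * 3.2500 = 32565.2503 $


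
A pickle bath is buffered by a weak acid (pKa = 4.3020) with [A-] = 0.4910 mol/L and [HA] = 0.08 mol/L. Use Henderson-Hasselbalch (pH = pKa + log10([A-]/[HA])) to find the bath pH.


ratio = [A-] / [HA] = 0.4910 / 0.08 = 6.1375
log10(ratio) = 0.7880
pH = pKa + log10(ratio) = 4.3020 + 0.7880 = 5.0900


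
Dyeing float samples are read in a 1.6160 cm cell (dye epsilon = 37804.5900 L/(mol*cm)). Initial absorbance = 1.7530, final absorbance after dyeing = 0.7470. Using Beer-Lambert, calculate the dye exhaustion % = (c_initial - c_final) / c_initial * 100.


c_initial = A_i / (epsilon * l) = 1.7530 / (37804.5900 * 1.6160) = 2.8694e-05 mol/L
c_final = A_f / (epsilon * l) = 0.7470 / (37804.5900 * 1.6160) = 1.2227e-05 mol/L
Exhaustion = (c_initial - c_final) / c_initial * 100 = (2.8694e-05 - 1.2227e-05) / 2.8694e-05 * 100 = 57.3873 %


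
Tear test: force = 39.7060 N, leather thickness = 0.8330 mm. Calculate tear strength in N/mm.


Formula: Tear strength = force / thickness
Substituting: Tear strength = 39.7060 / 0.8330
Result: 47.6663 N/mm


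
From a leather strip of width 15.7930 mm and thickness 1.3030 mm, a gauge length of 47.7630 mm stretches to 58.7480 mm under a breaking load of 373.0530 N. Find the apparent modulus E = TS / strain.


TS = F / (w * t) = 373.0530 / (15.7930 * 1.3030) = 18.1285 N/mm^2
strain = (Lf - L0) / L0 = (58.7480 - 47.7630) / 47.7630 = 0.2300
E = TS / strain = 18.1285 / 0.2300 = 78.8230 N/mm^2


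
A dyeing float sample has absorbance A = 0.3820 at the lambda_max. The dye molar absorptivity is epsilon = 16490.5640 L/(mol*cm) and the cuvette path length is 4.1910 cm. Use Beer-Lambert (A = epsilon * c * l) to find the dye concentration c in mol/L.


Formula: c = A / (epsilon * l)
Substituting: c = 0.3820 / (16490.5640 * 4.1910)
Result: 5.5273e-06 mol/L


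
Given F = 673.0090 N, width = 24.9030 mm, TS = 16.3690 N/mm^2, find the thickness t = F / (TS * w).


Formula: t = F / (TS * w)
Substituting: t = 673.0090 / (16.3690 * 24.9030)
Result: 1.6510 mm


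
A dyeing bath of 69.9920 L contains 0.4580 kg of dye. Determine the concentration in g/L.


Formula: Conc = dye_mass(kg) / volume(L) * 1000
Substituting: Conc = 0.4580 / 69.9920 * 1000
Result: 6.5436 g/L


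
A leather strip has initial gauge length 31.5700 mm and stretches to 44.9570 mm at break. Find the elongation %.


Formula: Elongation = (Lf - L0) / L0 * 100
Substituting: Elongation = (44.9570 - 31.5700) / 31.5700 * 100
Result: 42.4042 %


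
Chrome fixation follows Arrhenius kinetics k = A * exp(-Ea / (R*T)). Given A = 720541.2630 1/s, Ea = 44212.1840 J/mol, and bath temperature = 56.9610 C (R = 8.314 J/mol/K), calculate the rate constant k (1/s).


T_K = T_C + 273.15 = 56.9610 + 273.15 = 330.1110 K
exponent = -Ea / (R * T_K) = -44212.1840 / (8.314 * 330.1110) = -16.1091
k = A * exp(exponent) = 720541.2630 * exp(-16.1091) = 0.0727034 1/s


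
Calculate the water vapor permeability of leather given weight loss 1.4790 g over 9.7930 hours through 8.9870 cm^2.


Formula: WVP = loss / (area * time)
Substituting: WVP = 1.4790 / (8.9870 * 9.7930)
Result: 0.016805 g/(cm^2*hr)


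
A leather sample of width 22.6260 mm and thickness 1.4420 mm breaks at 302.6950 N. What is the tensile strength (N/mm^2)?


Formula: TS = force / (width * thickness)
Substituting: TS = 302.6950 / (22.6260 * 1.4420)
Result: 9.2775 N/mm^2


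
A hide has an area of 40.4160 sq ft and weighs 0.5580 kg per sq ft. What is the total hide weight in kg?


Formula: Weight = area * weight_per_sqft
Substituting: Weight = 40.4160 * 0.5580
Result: 22.5521 kg


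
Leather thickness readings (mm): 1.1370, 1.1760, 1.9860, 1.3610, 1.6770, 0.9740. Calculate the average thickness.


Formula: Average = sum / n
Substituting: Average = 8.3110 / 6
Result: 1.3852 mm


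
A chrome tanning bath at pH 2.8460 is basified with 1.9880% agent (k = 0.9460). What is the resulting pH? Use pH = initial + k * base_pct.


Formula: pH_final = pH_initial + k * base_pct
Substituting: pH_final = 2.8460 + 0.9460 * 1.9880
Result: 4.7266


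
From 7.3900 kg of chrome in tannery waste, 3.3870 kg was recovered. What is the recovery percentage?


Formula: Recovery = recovered / input * 100
Substituting: Recovery = 3.3870 / 7.3900 * 100
Result: 45.8322 %


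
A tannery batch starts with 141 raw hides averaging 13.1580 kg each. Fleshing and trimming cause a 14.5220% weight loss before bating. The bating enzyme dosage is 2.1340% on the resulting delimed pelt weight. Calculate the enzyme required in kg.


Total_raw = N * avg_wt = 141 * 13.1580 = 1855.2780 kg
Substrate = Total_raw * (1 - loss/100) = 1855.2780 * (1 - 14.5220/100) = 1585.8545 kg
Enzyme = Substrate * pct / 100 = 1585.8545 * 2.1340 / 100 = 33.8421 kg


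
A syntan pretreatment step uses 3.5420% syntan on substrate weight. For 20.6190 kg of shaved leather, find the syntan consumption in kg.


Formula: Syntan = substrate * pct / 100
Substituting: Syntan = 20.6190 * 3.5420 / 100
Result: 0.7303 kg


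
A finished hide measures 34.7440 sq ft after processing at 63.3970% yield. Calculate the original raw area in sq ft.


Formula: raw = finished * 100 / yield
Substituting: raw = 34.7440 * 100 / 63.3970
Result: 54.8039 sq ft


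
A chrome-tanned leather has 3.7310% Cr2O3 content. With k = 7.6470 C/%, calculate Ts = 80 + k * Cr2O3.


Formula: Ts = 80 + k * Cr2O3
Substituting: Ts = 80 + 7.6470 * 3.7310
Result: 108.5310 C


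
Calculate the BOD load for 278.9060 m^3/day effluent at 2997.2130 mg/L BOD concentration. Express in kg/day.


Formula: BOD_load = volume * conc / 1000
Substituting: BOD_load = 278.9060 * 2997.2130 / 1000
Result: 835.9407 kg/day


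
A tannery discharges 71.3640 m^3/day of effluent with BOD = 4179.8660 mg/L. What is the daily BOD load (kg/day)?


Formula: BOD_load = volume * conc / 1000
Substituting: BOD_load = 71.3640 * 4179.8660 / 1000
Result: 298.2920 kg/day


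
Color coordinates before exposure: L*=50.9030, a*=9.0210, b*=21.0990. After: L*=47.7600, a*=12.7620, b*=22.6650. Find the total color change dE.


dL = -3.1430, da = 3.7410, db = 1.5660
dE = sqrt((-3.1430)^2 + 3.7410^2 + 1.5660^2) = 5.1309


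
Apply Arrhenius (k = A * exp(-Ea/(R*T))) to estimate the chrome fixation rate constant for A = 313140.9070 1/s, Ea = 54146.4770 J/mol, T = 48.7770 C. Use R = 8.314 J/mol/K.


T_K = T_C + 273.15 = 48.7770 + 273.15 = 321.9270 K
exponent = -Ea / (R * T_K) = -54146.4770 / (8.314 * 321.9270) = -20.2303
k = A * exp(exponent) = 313140.9070 * exp(-20.2303) = 5.1265e-04 1/s


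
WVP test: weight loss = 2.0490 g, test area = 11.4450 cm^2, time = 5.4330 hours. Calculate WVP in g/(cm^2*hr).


Formula: WVP = loss / (area * time)
Substituting: WVP = 2.0490 / (11.4450 * 5.4330)
Result: 0.0329524 g/(cm^2*hr)


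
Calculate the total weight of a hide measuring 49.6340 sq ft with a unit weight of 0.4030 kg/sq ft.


Formula: Weight = area * weight_per_sqft
Substituting: Weight = 49.6340 * 0.4030
Result: 20.0025 kg


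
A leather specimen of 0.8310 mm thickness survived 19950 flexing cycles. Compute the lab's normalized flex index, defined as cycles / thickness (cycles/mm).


Formula: Index = cycles / thickness
Substituting: Index = 19950 / 0.8310
Result: 24007.2202 cycles/mm


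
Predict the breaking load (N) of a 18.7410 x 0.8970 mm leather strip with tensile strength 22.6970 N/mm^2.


Formula: F = TS * w * t
Substituting: F = 22.6970 * 18.7410 * 0.8970
Result: 381.5519 N


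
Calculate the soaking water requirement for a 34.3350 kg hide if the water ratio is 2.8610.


Formula: Water = hide_weight * ratio
Substituting: Water = 34.3350 * 2.8610
Result: 98.2324 kg


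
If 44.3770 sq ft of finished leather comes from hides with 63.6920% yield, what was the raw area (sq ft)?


Formula: raw = finished * 100 / yield
Substituting: raw = 44.3770 * 100 / 63.6920
Result: 69.6744 sq ft


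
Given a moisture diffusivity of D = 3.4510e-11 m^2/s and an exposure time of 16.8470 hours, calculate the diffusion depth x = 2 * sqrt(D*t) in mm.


t = 16.8470 hr * 3600 = 60649.2000 s
D * t = 3.4510e-11 * 60649.2000 = 2.0930e-06
x = 2 * sqrt(D*t) = 2 * sqrt(2.0930e-06) = 0.00289344 m = 2.8934 mm


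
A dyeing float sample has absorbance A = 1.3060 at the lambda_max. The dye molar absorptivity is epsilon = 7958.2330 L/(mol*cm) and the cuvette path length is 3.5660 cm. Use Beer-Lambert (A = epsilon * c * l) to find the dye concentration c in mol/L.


Formula: c = A / (epsilon * l)
Substituting: c = 1.3060 / (7958.2330 * 3.5660)
Result: 4.6020e-05 mol/L


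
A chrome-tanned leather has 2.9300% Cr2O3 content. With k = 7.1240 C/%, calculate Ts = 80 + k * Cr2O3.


Formula: Ts = 80 + k * Cr2O3
Substituting: Ts = 80 + 7.1240 * 2.9300
Result: 100.8733 C


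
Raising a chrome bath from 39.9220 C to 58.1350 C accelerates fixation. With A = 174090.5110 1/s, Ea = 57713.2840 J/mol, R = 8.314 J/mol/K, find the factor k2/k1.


T1 = 39.9220 + 273.15 = 313.0720 K; T2 = 58.1350 + 273.15 = 331.2850 K
k1 = A * exp(-Ea/(R*T1)) = 174090.5110 * exp(-57713.2840/(8.314*313.0720)) = 4.0853e-05 1/s
k2 = A * exp(-Ea/(R*T2)) = 174090.5110 * exp(-57713.2840/(8.314*331.2850)) = 1.3824e-04 1/s
k2/k1 = 1.3824e-04 / 4.0853e-05 = 3.3838


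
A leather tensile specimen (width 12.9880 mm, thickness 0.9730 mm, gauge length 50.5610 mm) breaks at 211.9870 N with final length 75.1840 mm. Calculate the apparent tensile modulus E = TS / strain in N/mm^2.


TS = F / (w * t) = 211.9870 / (12.9880 * 0.9730) = 16.7747 N/mm^2
strain = (Lf - L0) / L0 = (75.1840 - 50.5610) / 50.5610 = 0.4870
E = TS / strain = 16.7747 / 0.4870 = 34.4452 N/mm^2


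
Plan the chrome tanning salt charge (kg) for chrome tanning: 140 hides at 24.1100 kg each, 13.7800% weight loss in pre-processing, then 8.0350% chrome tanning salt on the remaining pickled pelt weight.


Total_raw = N * avg_wt = 140 * 24.1100 = 3375.4000 kg
Substrate = Total_raw * (1 - loss/100) = 3375.4000 * (1 - 13.7800/100) = 2910.2699 kg
Chrome = Substrate * pct / 100 = 2910.2699 * 8.0350 / 100 = 233.8402 kg


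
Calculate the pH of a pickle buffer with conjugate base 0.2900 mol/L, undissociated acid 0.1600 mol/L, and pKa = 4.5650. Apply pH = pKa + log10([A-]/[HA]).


ratio = [A-] / [HA] = 0.2900 / 0.1600 = 1.8125
log10(ratio) = 0.2583
pH = pKa + log10(ratio) = 4.5650 + 0.2583 = 4.8233


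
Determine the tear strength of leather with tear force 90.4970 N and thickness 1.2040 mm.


Formula: Tear strength = force / thickness
Substituting: Tear strength = 90.4970 / 1.2040
Result: 75.1636 N/mm


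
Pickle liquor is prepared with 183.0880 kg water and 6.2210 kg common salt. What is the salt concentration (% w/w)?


Formula: Conc = salt / (water + salt) * 100
Substituting: Conc = 6.2210 / (183.0880 + 6.2210) * 100
Result: 3.2862 %


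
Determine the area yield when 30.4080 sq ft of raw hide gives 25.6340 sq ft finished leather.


Formula: Yield = finished / raw * 100
Substituting: Yield = 25.6340 / 30.4080 * 100
Result: 84.3002 %


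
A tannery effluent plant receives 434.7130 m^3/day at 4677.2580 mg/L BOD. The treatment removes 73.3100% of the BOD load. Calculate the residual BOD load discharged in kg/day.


Load_in = volume * conc / 1000 = 434.7130 * 4677.2580 / 1000 = 2033.2649 kg/day
Removed = Load_in * eff / 100 = 2033.2649 * 73.3100 / 100 = 1490.5865 kg/day
Load_out = Load_in - Removed = 2033.2649 - 1490.5865 = 542.6784 kg/day


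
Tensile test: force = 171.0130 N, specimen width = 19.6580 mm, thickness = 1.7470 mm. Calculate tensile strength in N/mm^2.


Formula: TS = force / (width * thickness)
Substituting: TS = 171.0130 / (19.6580 * 1.7470)
Result: 4.9796 N/mm^2


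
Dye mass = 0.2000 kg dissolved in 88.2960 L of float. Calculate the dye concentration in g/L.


Formula: Conc = dye_mass(kg) / volume(L) * 1000
Substituting: Conc = 0.2000 / 88.2960 * 1000
Result: 2.2651 g/L


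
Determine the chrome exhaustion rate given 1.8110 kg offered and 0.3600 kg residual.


Formula: Uptake = (offered - residual) / offered * 100
Substituting: Uptake = (1.8110 - 0.3600) / 1.8110 * 100
Result: 80.1215 %


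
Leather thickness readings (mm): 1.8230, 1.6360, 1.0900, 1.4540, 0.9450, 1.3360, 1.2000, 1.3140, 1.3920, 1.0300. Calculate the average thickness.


Formula: Average = sum / n
Substituting: Average = 13.2200 / 10
Result: 1.3220 mm


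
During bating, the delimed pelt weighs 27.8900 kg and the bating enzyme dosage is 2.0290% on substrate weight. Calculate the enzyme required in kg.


Formula: Enzyme = substrate * pct / 100
Substituting: Enzyme = 27.8900 * 2.0290 / 100
Result: 0.5659 kg


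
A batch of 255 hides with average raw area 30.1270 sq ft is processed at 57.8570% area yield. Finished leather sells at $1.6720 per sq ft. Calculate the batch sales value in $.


Raw_total = N * avg_area = 255 * 30.1270 = 7682.3850 sq ft
Finished = Raw_total * yield / 100 = 7682.3850 * 57.8570 / 100 = 4444.7975 sq ft
Value = Finished * price = 4444.7975 * 1.6720 = 7431.7014 $


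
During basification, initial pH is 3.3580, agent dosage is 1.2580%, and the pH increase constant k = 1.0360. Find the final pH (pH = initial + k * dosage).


Formula: pH_final = pH_initial + k * base_pct
Substituting: pH_final = 3.3580 + 1.0360 * 1.2580
Result: 4.6613


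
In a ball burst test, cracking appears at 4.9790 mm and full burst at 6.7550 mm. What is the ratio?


Formula: Ratio = crack / burst
Substituting: Ratio = 4.9790 / 6.7550
Result: 0.7371


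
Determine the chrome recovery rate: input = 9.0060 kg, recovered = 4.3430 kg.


Formula: Recovery = recovered / input * 100
Substituting: Recovery = 4.3430 / 9.0060 * 100
Result: 48.2234 %


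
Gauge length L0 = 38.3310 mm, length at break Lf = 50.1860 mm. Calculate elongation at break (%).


Formula: Elongation = (Lf - L0) / L0 * 100
Substituting: Elongation = (50.1860 - 38.3310) / 38.3310 * 100
Result: 30.9280 %


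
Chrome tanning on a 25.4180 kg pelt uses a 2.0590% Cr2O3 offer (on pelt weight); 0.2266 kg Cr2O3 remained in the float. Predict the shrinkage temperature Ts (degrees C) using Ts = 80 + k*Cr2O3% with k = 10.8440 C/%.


Offered = pelt * offer_pct / 100 = 25.4180 * 2.0590 / 100 = 0.5234 kg
Uptake = offered - residual = 0.5234 - 0.2266 = 0.2968 kg
Cr2O3% on pelt = uptake / pelt * 100 = 0.2968 / 25.4180 * 100 = 1.1675 %
Ts = 80 + k * Cr2O3% = 80 + 10.8440 * 1.1675 = 92.6604 C


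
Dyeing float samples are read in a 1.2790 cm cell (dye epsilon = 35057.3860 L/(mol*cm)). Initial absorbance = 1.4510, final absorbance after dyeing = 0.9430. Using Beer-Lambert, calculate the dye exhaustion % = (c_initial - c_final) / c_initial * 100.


c_initial = A_i / (epsilon * l) = 1.4510 / (35057.3860 * 1.2790) = 3.2361e-05 mol/L
c_final = A_f / (epsilon * l) = 0.9430 / (35057.3860 * 1.2790) = 2.1031e-05 mol/L
Exhaustion = (c_initial - c_final) / c_initial * 100 = (3.2361e-05 - 2.1031e-05) / 3.2361e-05 * 100 = 35.0103 %


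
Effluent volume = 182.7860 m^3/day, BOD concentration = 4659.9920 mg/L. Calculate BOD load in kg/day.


Formula: BOD_load = volume * conc / 1000
Substituting: BOD_load = 182.7860 * 4659.9920 / 1000
Result: 851.7813 kg/day


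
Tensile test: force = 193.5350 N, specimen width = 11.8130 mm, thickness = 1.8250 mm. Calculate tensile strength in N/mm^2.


Formula: TS = force / (width * thickness)
Substituting: TS = 193.5350 / (11.8130 * 1.8250)
Result: 8.9771 N/mm^2


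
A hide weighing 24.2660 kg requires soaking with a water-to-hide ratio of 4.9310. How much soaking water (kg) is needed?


Formula: Water = hide_weight * ratio
Substituting: Water = 24.2660 * 4.9310
Result: 119.6556 kg


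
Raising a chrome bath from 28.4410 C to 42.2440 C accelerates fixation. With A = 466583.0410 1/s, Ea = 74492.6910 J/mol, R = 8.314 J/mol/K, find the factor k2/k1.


T1 = 28.4410 + 273.15 = 301.5910 K; T2 = 42.2440 + 273.15 = 315.3940 K
k1 = A * exp(-Ea/(R*T1)) = 466583.0410 * exp(-74492.6910/(8.314*301.5910)) = 5.8419e-08 1/s
k2 = A * exp(-Ea/(R*T2)) = 466583.0410 * exp(-74492.6910/(8.314*315.3940)) = 2.1440e-07 1/s
k2/k1 = 2.1440e-07 / 5.8419e-08 = 3.6700


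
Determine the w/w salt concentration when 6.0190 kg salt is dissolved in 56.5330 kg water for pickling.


Formula: Conc = salt / (water + salt) * 100
Substituting: Conc = 6.0190 / (56.5330 + 6.0190) * 100
Result: 9.6224 %


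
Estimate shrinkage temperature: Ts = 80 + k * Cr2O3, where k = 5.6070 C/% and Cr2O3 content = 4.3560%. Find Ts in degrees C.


Formula: Ts = 80 + k * Cr2O3
Substituting: Ts = 80 + 5.6070 * 4.3560
Result: 104.4241 C


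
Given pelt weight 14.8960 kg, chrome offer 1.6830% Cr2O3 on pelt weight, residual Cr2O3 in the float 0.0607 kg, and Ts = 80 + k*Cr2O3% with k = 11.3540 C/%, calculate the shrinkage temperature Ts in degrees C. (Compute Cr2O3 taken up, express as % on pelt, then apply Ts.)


Offered = pelt * offer_pct / 100 = 14.8960 * 1.6830 / 100 = 0.2507 kg
Uptake = offered - residual = 0.2507 - 0.0607 = 0.1900 kg
Cr2O3% on pelt = uptake / pelt * 100 = 0.1900 / 14.8960 * 100 = 1.2755 %
Ts = 80 + k * Cr2O3% = 80 + 11.3540 * 1.2755 = 94.4821 C


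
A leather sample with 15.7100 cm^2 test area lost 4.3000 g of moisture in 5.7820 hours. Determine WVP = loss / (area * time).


Formula: WVP = loss / (area * time)
Substituting: WVP = 4.3000 / (15.7100 * 5.7820)
Result: 0.0473385 g/(cm^2*hr)


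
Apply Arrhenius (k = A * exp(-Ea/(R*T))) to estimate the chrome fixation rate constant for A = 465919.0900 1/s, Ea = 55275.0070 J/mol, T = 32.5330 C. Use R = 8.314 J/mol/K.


T_K = T_C + 273.15 = 32.5330 + 273.15 = 305.6830 K
exponent = -Ea / (R * T_K) = -55275.0070 / (8.314 * 305.6830) = -21.7494
k = A * exp(exponent) = 465919.0900 * exp(-21.7494) = 1.6698e-04 1/s


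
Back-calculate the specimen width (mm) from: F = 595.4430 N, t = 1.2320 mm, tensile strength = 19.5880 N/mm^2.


Formula: w = F / (TS * t)
Substituting: w = 595.4430 / (19.5880 * 1.2320)
Result: 24.6740 mm


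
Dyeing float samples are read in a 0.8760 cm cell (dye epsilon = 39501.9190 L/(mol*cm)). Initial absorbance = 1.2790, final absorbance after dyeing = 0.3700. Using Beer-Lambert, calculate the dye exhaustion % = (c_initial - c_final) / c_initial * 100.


c_initial = A_i / (epsilon * l) = 1.2790 / (39501.9190 * 0.8760) = 3.6961e-05 mol/L
c_final = A_f / (epsilon * l) = 0.3700 / (39501.9190 * 0.8760) = 1.0693e-05 mol/L
Exhaustion = (c_initial - c_final) / c_initial * 100 = (3.6961e-05 - 1.0693e-05) / 3.6961e-05 * 100 = 71.0711 %


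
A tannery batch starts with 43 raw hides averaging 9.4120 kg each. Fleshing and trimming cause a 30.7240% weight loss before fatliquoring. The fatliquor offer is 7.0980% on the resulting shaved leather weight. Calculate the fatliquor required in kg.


Total_raw = N * avg_wt = 43 * 9.4120 = 404.7160 kg
Substrate = Total_raw * (1 - loss/100) = 404.7160 * (1 - 30.7240/100) = 280.3711 kg
Fat = Substrate * pct / 100 = 280.3711 * 7.0980 / 100 = 19.9007 kg


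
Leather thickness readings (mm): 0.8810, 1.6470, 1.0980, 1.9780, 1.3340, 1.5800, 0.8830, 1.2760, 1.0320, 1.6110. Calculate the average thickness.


Formula: Average = sum / n
Substituting: Average = 13.3200 / 10
Result: 1.3320 mm


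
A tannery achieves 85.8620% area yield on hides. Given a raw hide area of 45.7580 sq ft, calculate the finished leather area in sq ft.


Formula: finished = raw * yield / 100
Substituting: finished = 45.7580 * 85.8620 / 100
Result: 39.2887 sq ft


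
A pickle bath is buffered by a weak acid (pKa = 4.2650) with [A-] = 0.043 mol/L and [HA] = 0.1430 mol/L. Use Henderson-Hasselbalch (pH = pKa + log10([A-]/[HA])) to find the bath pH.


ratio = [A-] / [HA] = 0.043 / 0.1430 = 0.3007
log10(ratio) = -0.5219
pH = pKa + log10(ratio) = 4.2650 - 0.5219 = 3.7431


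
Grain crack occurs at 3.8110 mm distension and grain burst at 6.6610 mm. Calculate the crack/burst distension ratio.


Formula: Ratio = crack / burst
Substituting: Ratio = 3.8110 / 6.6610
Result: 0.5721


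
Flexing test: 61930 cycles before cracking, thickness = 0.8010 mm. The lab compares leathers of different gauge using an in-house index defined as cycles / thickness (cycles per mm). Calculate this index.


Formula: Index = cycles / thickness
Substituting: Index = 61930 / 0.8010
Result: 77315.8552 cycles/mm


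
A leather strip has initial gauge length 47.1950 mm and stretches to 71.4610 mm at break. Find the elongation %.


Formula: Elongation = (Lf - L0) / L0 * 100
Substituting: Elongation = (71.4610 - 47.1950) / 47.1950 * 100
Result: 51.4165 %


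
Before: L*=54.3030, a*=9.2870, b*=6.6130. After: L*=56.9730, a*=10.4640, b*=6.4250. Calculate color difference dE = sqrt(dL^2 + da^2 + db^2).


dL = 2.6700, da = 1.1770, db = -0.1880
dE = sqrt(2.6700^2 + 1.1770^2 + (-0.1880)^2) = 2.9240


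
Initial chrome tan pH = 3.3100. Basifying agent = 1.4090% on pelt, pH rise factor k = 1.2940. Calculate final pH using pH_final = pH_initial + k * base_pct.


Formula: pH_final = pH_initial + k * base_pct
Substituting: pH_final = 3.3100 + 1.2940 * 1.4090
Result: 5.1332


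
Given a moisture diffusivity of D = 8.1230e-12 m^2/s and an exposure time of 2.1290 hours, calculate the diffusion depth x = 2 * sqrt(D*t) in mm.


t = 2.1290 hr * 3600 = 7664.4000 s
D * t = 8.1230e-12 * 7664.4000 = 6.2258e-08
x = 2 * sqrt(D*t) = 2 * sqrt(6.2258e-08) = 4.9903e-04 m = 0.4990 mm


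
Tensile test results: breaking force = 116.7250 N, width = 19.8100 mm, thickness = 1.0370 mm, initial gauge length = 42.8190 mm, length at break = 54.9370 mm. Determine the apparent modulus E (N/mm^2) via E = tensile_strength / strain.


TS = F / (w * t) = 116.7250 / (19.8100 * 1.0370) = 5.6820 N/mm^2
strain = (Lf - L0) / L0 = (54.9370 - 42.8190) / 42.8190 = 0.2830
E = TS / strain = 5.6820 / 0.2830 = 20.0773 N/mm^2


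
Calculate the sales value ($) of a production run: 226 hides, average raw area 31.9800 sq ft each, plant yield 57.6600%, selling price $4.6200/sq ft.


Raw_total = N * avg_area = 226 * 31.9800 = 7227.4800 sq ft
Finished = Raw_total * yield / 100 = 7227.4800 * 57.6600 / 100 = 4167.3650 sq ft
Value = Finished * price = 4167.3650 * 4.6200 = 19253.2262 $


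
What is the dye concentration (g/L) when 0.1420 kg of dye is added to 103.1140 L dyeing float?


Formula: Conc = dye_mass(kg) / volume(L) * 1000
Substituting: Conc = 0.1420 / 103.1140 * 1000
Result: 1.3771 g/L


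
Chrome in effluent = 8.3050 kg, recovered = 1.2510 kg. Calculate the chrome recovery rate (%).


Formula: Recovery = recovered / input * 100
Substituting: Recovery = 1.2510 / 8.3050 * 100
Result: 15.0632 %


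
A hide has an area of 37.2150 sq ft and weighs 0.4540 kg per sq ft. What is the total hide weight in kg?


Formula: Weight = area * weight_per_sqft
Substituting: Weight = 37.2150 * 0.4540
Result: 16.8956 kg


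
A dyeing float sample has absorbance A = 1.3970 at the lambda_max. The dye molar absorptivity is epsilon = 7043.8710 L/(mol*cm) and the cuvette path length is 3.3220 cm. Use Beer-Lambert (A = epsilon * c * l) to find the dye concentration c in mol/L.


Formula: c = A / (epsilon * l)
Substituting: c = 1.3970 / (7043.8710 * 3.3220)
Result: 5.9702e-05 mol/L


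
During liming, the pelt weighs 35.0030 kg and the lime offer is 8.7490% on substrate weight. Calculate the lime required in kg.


Formula: Lime = substrate * pct / 100
Substituting: Lime = 35.0030 * 8.7490 / 100
Result: 3.0624 kg


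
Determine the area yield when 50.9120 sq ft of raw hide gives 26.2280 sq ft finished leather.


Formula: Yield = finished / raw * 100
Substituting: Yield = 26.2280 / 50.9120 * 100
Result: 51.5163 %


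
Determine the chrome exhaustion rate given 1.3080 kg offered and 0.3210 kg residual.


Formula: Uptake = (offered - residual) / offered * 100
Substituting: Uptake = (1.3080 - 0.3210) / 1.3080 * 100
Result: 75.4587 %


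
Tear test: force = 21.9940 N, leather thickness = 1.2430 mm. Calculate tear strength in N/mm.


Formula: Tear strength = force / thickness
Substituting: Tear strength = 21.9940 / 1.2430
Result: 17.6943 N/mm


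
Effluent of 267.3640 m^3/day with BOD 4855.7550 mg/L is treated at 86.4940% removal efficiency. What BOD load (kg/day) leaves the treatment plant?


Load_in = volume * conc / 1000 = 267.3640 * 4855.7550 / 1000 = 1298.2541 kg/day
Removed = Load_in * eff / 100 = 1298.2541 * 86.4940 / 100 = 1122.9119 kg/day
Load_out = Load_in - Removed = 1298.2541 - 1122.9119 = 175.3422 kg/day


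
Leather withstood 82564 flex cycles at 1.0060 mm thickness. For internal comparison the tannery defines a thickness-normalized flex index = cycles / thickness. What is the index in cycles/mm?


Formula: Index = cycles / thickness
Substituting: Index = 82564 / 1.0060
Result: 82071.5706 cycles/mm


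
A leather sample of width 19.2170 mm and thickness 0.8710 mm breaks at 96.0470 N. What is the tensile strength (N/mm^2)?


Formula: TS = force / (width * thickness)
Substituting: TS = 96.0470 / (19.2170 * 0.8710)
Result: 5.7383 N/mm^2
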